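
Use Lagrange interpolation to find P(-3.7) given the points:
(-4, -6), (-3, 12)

Lagrange interpolation formula:
P(x) = Σ yᵢ × Lᵢ(x)
where Lᵢ(x) = Π_{j≠i} (x - xⱼ)/(xᵢ - xⱼ)

L_0(-3.7) = (-3.7 - (-3))/(-4 - (-3)) = 0.700000
L_1(-3.7) = (-3.7 - (-4))/(-3 - (-4)) = 0.300000

P(-3.7) = (-6)×L_0(-3.7) + 12×L_1(-3.7)
P(-3.7) = -0.600000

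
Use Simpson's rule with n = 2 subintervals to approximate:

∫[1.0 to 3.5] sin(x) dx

f(x) = sin(x)
a = 1.0, b = 3.5, n = 2
h = (b - a)/n = 1.250000

Simpson's rule: (h/3)[f(x₀) + 4f(x₁) + 2f(x₂) + ... + f(xₙ)]

x_0 = 1.0000, f(x_0) = 0.841471, coefficient = 1
x_1 = 2.2500, f(x_1) = 0.778073, coefficient = 4
x_2 = 3.5000, f(x_2) = -0.350783, coefficient = 1

I ≈ (1.250000/3) × 3.602981 = 1.501242
Exact value: 1.476759
Error: 0.024483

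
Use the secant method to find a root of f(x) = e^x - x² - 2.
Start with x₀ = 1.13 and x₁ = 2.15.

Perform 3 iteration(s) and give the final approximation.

f(x) = e^x - x² - 2
x₀ = 1.13, x₁ = 2.15

Secant formula: x_{n+1} = x_n - f(x_n)(x_n - x_{n-1})/(f(x_n) - f(x_{n-1}))

Iteration 1:
  f(1.130000) = -0.181243
  f(2.150000) = 1.962358
  x_2 = 2.150000 - 1.962358×(2.150000 - 1.130000)/(1.962358 - (-0.181243))
       = 1.216242
Iteration 2:
  f(2.150000) = 1.962358
  f(1.216242) = -0.104762
  x_3 = 1.216242 - (-0.104762)×(1.216242 - 2.150000)/(-0.104762 - 1.962358)
       = 1.263565
Iteration 3:
  f(1.216242) = -0.104762
  f(1.263565) = -0.058584
  x_4 = 1.263565 - (-0.058584)×(1.263565 - 1.216242)/(-0.058584 - (-0.104762))
       = 1.323603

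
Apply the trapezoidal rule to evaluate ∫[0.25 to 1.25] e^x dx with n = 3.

f(x) = e^x
a = 0.25, b = 1.25, n = 3
h = (b - a)/n = 0.333333

Trapezoidal rule: (h/2)[f(x₀) + 2f(x₁) + 2f(x₂) + ... + f(xₙ)]

x_0 = 0.2500, f(x_0) = 1.284025, coefficient = 1
x_1 = 0.5833, f(x_1) = 1.792002, coefficient = 2
x_2 = 0.9167, f(x_2) = 2.500940, coefficient = 2
x_3 = 1.2500, f(x_3) = 3.490343, coefficient = 1

I ≈ (0.333333/2) × 13.360252 = 2.226709
Exact value: 2.206318
Error: 0.020391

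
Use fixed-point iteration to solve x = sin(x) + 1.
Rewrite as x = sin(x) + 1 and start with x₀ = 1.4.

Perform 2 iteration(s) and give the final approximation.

Equation: x = sin(x) + 1
Fixed-point form: x = sin(x) + 1
x₀ = 1.4

x_1 = g(1.400000) = 1.985450
x_2 = g(1.985450) = 1.915256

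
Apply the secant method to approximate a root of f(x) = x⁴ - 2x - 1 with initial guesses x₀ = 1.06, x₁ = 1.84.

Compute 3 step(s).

f(x) = x⁴ - 2x - 1
x₀ = 1.06, x₁ = 1.84

Secant formula: x_{n+1} = x_n - f(x_n)(x_n - x_{n-1})/(f(x_n) - f(x_{n-1}))

Iteration 1:
  f(1.060000) = -1.857523
  f(1.840000) = 6.782287
  x_2 = 1.840000 - 6.782287×(1.840000 - 1.060000)/(6.782287 - (-1.857523))
       = 1.227697
Iteration 2:
  f(1.840000) = 6.782287
  f(1.227697) = -1.183623
  x_3 = 1.227697 - (-1.183623)×(1.227697 - 1.840000)/(-1.183623 - 6.782287)
       = 1.318676
Iteration 3:
  f(1.227697) = -1.183623
  f(1.318676) = -0.613553
  x_4 = 1.318676 - (-0.613553)×(1.318676 - 1.227697)/(-0.613553 - (-1.183623))
       = 1.416596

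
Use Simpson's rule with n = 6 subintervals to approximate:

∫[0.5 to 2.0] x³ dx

f(x) = x³
a = 0.5, b = 2.0, n = 6
h = (b - a)/n = 0.250000

Simpson's rule: (h/3)[f(x₀) + 4f(x₁) + 2f(x₂) + ... + f(xₙ)]

x_0 = 0.5000, f(x_0) = 0.125000, coefficient = 1
x_1 = 0.7500, f(x_1) = 0.421875, coefficient = 4
x_2 = 1.0000, f(x_2) = 1.000000, coefficient = 2
x_3 = 1.2500, f(x_3) = 1.953125, coefficient = 4
x_4 = 1.5000, f(x_4) = 3.375000, coefficient = 2
x_5 = 1.7500, f(x_5) = 5.359375, coefficient = 4
x_6 = 2.0000, f(x_6) = 8.000000, coefficient = 1

I ≈ (0.250000/3) × 47.812500 = 3.984375
Exact value: 3.984375
Error: 0.000000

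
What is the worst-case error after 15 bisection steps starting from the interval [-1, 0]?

Bisection error bound: |error| ≤ (b-a)/2^n
|error| ≤ (0 - (-1))/2^15 = 1/2^15
|error| ≤ 0.0000305176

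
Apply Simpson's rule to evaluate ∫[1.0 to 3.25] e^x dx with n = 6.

f(x) = e^x
a = 1.0, b = 3.25, n = 6
h = (b - a)/n = 0.375000

Simpson's rule: (h/3)[f(x₀) + 4f(x₁) + 2f(x₂) + ... + f(xₙ)]

x_0 = 1.0000, f(x_0) = 2.718282, coefficient = 1
x_1 = 1.3750, f(x_1) = 3.955077, coefficient = 4
x_2 = 1.7500, f(x_2) = 5.754603, coefficient = 2
x_3 = 2.1250, f(x_3) = 8.372897, coefficient = 4
x_4 = 2.5000, f(x_4) = 12.182494, coefficient = 2
x_5 = 2.8750, f(x_5) = 17.725424, coefficient = 4
x_6 = 3.2500, f(x_6) = 25.790340, coefficient = 1

I ≈ (0.375000/3) × 184.596408 = 23.074551
Exact value: 23.072058
Error: 0.002493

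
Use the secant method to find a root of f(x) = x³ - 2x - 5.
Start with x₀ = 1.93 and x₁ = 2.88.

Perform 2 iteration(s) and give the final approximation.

f(x) = x³ - 2x - 5
x₀ = 1.93, x₁ = 2.88

Secant formula: x_{n+1} = x_n - f(x_n)(x_n - x_{n-1})/(f(x_n) - f(x_{n-1}))

Iteration 1:
  f(1.930000) = -1.670943
  f(2.880000) = 13.127872
  x_2 = 2.880000 - 13.127872×(2.880000 - 1.930000)/(13.127872 - (-1.670943))
       = 2.037265
Iteration 2:
  f(2.880000) = 13.127872
  f(2.037265) = -0.618965
  x_3 = 2.037265 - (-0.618965)×(2.037265 - 2.880000)/(-0.618965 - 13.127872)
       = 2.075210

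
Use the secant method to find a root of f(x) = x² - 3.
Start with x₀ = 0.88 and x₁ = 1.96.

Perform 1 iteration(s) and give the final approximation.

f(x) = x² - 3
x₀ = 0.88, x₁ = 1.96

Secant formula: x_{n+1} = x_n - f(x_n)(x_n - x_{n-1})/(f(x_n) - f(x_{n-1}))

Iteration 1:
  f(0.880000) = -2.225600
  f(1.960000) = 0.841600
  x_2 = 1.960000 - 0.841600×(1.960000 - 0.880000)/(0.841600 - (-2.225600))
       = 1.663662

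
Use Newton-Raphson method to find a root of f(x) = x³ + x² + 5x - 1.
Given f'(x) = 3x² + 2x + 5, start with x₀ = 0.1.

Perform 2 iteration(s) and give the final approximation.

f(x) = x³ + x² + 5x - 1
f'(x) = 3x² + 2x + 5
x₀ = 0.1

Newton-Raphson formula: x_{n+1} = x_n - f(x_n)/f'(x_n)

Iteration 1:
  f(0.100000) = -0.489000
  f'(0.100000) = 5.230000
  x_1 = 0.100000 - (-0.489000)/5.230000 = 0.193499
Iteration 2:
  f(0.193499) = 0.012182
  f'(0.193499) = 5.499324
  x_2 = 0.193499 - 0.012182/5.499324 = 0.191284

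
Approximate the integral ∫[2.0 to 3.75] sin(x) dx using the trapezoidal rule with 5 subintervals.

f(x) = sin(x)
a = 2.0, b = 3.75, n = 5
h = (b - a)/n = 0.350000

Trapezoidal rule: (h/2)[f(x₀) + 2f(x₁) + 2f(x₂) + ... + f(xₙ)]

x_0 = 2.0000, f(x_0) = 0.909297, coefficient = 1
x_1 = 2.3500, f(x_1) = 0.711473, coefficient = 2
x_2 = 2.7000, f(x_2) = 0.427380, coefficient = 2
x_3 = 3.0500, f(x_3) = 0.091465, coefficient = 2
x_4 = 3.4000, f(x_4) = -0.255541, coefficient = 2
x_5 = 3.7500, f(x_5) = -0.571561, coefficient = 1

I ≈ (0.350000/2) × 2.287290 = 0.400276
Exact value: 0.404413
Error: 0.004137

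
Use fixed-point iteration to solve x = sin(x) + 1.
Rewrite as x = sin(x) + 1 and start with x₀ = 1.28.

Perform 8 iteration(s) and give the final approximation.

Equation: x = sin(x) + 1
Fixed-point form: x = sin(x) + 1
x₀ = 1.28

x_1 = g(1.280000) = 1.958016
x_2 = g(1.958016) = 1.925963
x_3 = g(1.925963) = 1.937589
x_4 = g(1.937589) = 1.933482
x_5 = g(1.933482) = 1.934947
x_6 = g(1.934947) = 1.934427
x_7 = g(1.934427) = 1.934612
x_8 = g(1.934612) = 1.934546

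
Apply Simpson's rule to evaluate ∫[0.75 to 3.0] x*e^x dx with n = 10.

f(x) = x*e^x
a = 0.75, b = 3.0, n = 10
h = (b - a)/n = 0.225000

Simpson's rule: (h/3)[f(x₀) + 4f(x₁) + 2f(x₂) + ... + f(xₙ)]

x_0 = 0.7500, f(x_0) = 1.587750, coefficient = 1
x_1 = 0.9750, f(x_1) = 2.584888, coefficient = 4
x_2 = 1.2000, f(x_2) = 3.984140, coefficient = 2
x_3 = 1.4250, f(x_3) = 5.924947, coefficient = 4
x_4 = 1.6500, f(x_4) = 8.591517, coefficient = 2
x_5 = 1.8750, f(x_5) = 12.226536, coefficient = 4
x_6 = 2.1000, f(x_6) = 17.148957, coefficient = 2
x_7 = 2.3250, f(x_7) = 23.777031, coefficient = 4
x_8 = 2.5500, f(x_8) = 32.658115, coefficient = 2
x_9 = 2.7750, f(x_9) = 44.507190, coefficient = 4
x_10 = 3.0000, f(x_10) = 60.256611, coefficient = 1

I ≈ (0.225000/3) × 542.692187 = 40.701914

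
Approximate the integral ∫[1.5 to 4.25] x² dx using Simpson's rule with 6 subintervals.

f(x) = x²
a = 1.5, b = 4.25, n = 6
h = (b - a)/n = 0.458333

Simpson's rule: (h/3)[f(x₀) + 4f(x₁) + 2f(x₂) + ... + f(xₙ)]

x_0 = 1.5000, f(x_0) = 2.250000, coefficient = 1
x_1 = 1.9583, f(x_1) = 3.835069, coefficient = 4
x_2 = 2.4167, f(x_2) = 5.840278, coefficient = 2
x_3 = 2.8750, f(x_3) = 8.265625, coefficient = 4
x_4 = 3.3333, f(x_4) = 11.111111, coefficient = 2
x_5 = 3.7917, f(x_5) = 14.376736, coefficient = 4
x_6 = 4.2500, f(x_6) = 18.062500, coefficient = 1

I ≈ (0.458333/3) × 160.125000 = 24.463542
Exact value: 24.463542
Error: 0.000000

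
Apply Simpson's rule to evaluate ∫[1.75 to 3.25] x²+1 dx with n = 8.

f(x) = x²+1
a = 1.75, b = 3.25, n = 8
h = (b - a)/n = 0.187500

Simpson's rule: (h/3)[f(x₀) + 4f(x₁) + 2f(x₂) + ... + f(xₙ)]

x_0 = 1.7500, f(x_0) = 4.062500, coefficient = 1
x_1 = 1.9375, f(x_1) = 4.753906, coefficient = 4
x_2 = 2.1250, f(x_2) = 5.515625, coefficient = 2
x_3 = 2.3125, f(x_3) = 6.347656, coefficient = 4
x_4 = 2.5000, f(x_4) = 7.250000, coefficient = 2
x_5 = 2.6875, f(x_5) = 8.222656, coefficient = 4
x_6 = 2.8750, f(x_6) = 9.265625, coefficient = 2
x_7 = 3.0625, f(x_7) = 10.378906, coefficient = 4
x_8 = 3.2500, f(x_8) = 11.562500, coefficient = 1

I ≈ (0.187500/3) × 178.500000 = 11.156250
Exact value: 11.156250
Error: 0.000000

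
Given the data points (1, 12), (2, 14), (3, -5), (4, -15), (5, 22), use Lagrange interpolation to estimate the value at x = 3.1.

Lagrange interpolation formula:
P(x) = Σ yᵢ × Lᵢ(x)
where Lᵢ(x) = Π_{j≠i} (x - xⱼ)/(xᵢ - xⱼ)

L_0(3.1) = (3.1 - 2)/(1 - 2) × (3.1 - 3)/(1 - 3) × (3.1 - 4)/(1 - 4) × (3.1 - 5)/(1 - 5) = 0.007838
L_1(3.1) = (3.1 - 1)/(2 - 1) × (3.1 - 3)/(2 - 3) × (3.1 - 4)/(2 - 4) × (3.1 - 5)/(2 - 5) = -0.059850
L_2(3.1) = (3.1 - 1)/(3 - 1) × (3.1 - 2)/(3 - 2) × (3.1 - 4)/(3 - 4) × (3.1 - 5)/(3 - 5) = 0.987525
L_3(3.1) = (3.1 - 1)/(4 - 1) × (3.1 - 2)/(4 - 2) × (3.1 - 3)/(4 - 3) × (3.1 - 5)/(4 - 5) = 0.073150
L_4(3.1) = (3.1 - 1)/(5 - 1) × (3.1 - 2)/(5 - 2) × (3.1 - 3)/(5 - 3) × (3.1 - 4)/(5 - 4) = -0.008663

P(3.1) = 12×L_0(3.1) + 14×L_1(3.1) + (-5)×L_2(3.1) + (-15)×L_3(3.1) + 22×L_4(3.1)
P(3.1) = -6.969300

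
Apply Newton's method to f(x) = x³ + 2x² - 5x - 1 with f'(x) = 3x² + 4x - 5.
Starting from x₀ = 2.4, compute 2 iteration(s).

f(x) = x³ + 2x² - 5x - 1
f'(x) = 3x² + 4x - 5
x₀ = 2.4

Newton-Raphson formula: x_{n+1} = x_n - f(x_n)/f'(x_n)

Iteration 1:
  f(2.400000) = 12.344000
  f'(2.400000) = 21.880000
  x_1 = 2.400000 - 12.344000/21.880000 = 1.835832
Iteration 2:
  f(1.835832) = 2.748662
  f'(1.835832) = 12.454163
  x_2 = 1.835832 - 2.748662/12.454163 = 1.615130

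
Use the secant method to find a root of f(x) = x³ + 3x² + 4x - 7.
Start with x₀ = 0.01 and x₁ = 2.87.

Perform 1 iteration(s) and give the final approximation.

f(x) = x³ + 3x² + 4x - 7
x₀ = 0.01, x₁ = 2.87

Secant formula: x_{n+1} = x_n - f(x_n)(x_n - x_{n-1})/(f(x_n) - f(x_{n-1}))

Iteration 1:
  f(0.010000) = -6.959699
  f(2.870000) = 52.830603
  x_2 = 2.870000 - 52.830603×(2.870000 - 0.010000)/(52.830603 - (-6.959699))
       = 0.342909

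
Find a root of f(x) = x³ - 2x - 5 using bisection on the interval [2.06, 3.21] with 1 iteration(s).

f(x) = x³ - 2x - 5
Initial interval: [2.06, 3.21]

Iteration 1:
  c_1 = (2.060000 + 3.210000)/2 = 2.635000
  f(c_1) = f(2.635000) = 8.025398
  f(a) × f(c) < 0, new interval: [2.060000, 2.635000]

After 1 iteration(s), the approximation is c_1 = 2.635000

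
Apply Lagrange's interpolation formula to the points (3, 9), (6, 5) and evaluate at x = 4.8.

Lagrange interpolation formula:
P(x) = Σ yᵢ × Lᵢ(x)
where Lᵢ(x) = Π_{j≠i} (x - xⱼ)/(xᵢ - xⱼ)

L_0(4.8) = (4.8 - 6)/(3 - 6) = 0.400000
L_1(4.8) = (4.8 - 3)/(6 - 3) = 0.600000

P(4.8) = 9×L_0(4.8) + 5×L_1(4.8)
P(4.8) = 6.600000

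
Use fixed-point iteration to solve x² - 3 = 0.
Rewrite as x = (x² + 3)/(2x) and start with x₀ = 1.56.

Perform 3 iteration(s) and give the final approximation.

Equation: x² - 3 = 0
Fixed-point form: x = (x² + 3)/(2x)
x₀ = 1.56

x_1 = g(1.560000) = 1.741538
x_2 = g(1.741538) = 1.732077
x_3 = g(1.732077) = 1.732051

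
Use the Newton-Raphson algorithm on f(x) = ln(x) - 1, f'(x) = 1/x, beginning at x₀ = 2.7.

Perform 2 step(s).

f(x) = ln(x) - 1
f'(x) = 1/x
x₀ = 2.7

Newton-Raphson formula: x_{n+1} = x_n - f(x_n)/f'(x_n)

Iteration 1:
  f(2.700000) = -0.006748
  f'(2.700000) = 0.370370
  x_1 = 2.700000 - (-0.006748)/0.370370 = 2.718220
Iteration 2:
  f(2.718220) = -0.000023
  f'(2.718220) = 0.367888
  x_2 = 2.718220 - (-0.000023)/0.367888 = 2.718282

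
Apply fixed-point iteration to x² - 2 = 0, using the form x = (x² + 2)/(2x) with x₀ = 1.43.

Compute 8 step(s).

Equation: x² - 2 = 0
Fixed-point form: x = (x² + 2)/(2x)
x₀ = 1.43

x_1 = g(1.430000) = 1.414301
x_2 = g(1.414301) = 1.414214
x_3 = g(1.414214) = 1.414214
x_4 = g(1.414214) = 1.414214
x_5 = g(1.414214) = 1.414214
x_6 = g(1.414214) = 1.414214
x_7 = g(1.414214) = 1.414214
x_8 = g(1.414214) = 1.414214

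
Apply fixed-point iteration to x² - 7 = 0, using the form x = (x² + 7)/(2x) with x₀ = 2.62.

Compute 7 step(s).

Equation: x² - 7 = 0
Fixed-point form: x = (x² + 7)/(2x)
x₀ = 2.62

x_1 = g(2.620000) = 2.645878
x_2 = g(2.645878) = 2.645751
x_3 = g(2.645751) = 2.645751
x_4 = g(2.645751) = 2.645751
x_5 = g(2.645751) = 2.645751
x_6 = g(2.645751) = 2.645751
x_7 = g(2.645751) = 2.645751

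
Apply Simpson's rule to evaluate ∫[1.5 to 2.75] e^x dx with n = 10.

f(x) = e^x
a = 1.5, b = 2.75, n = 10
h = (b - a)/n = 0.125000

Simpson's rule: (h/3)[f(x₀) + 4f(x₁) + 2f(x₂) + ... + f(xₙ)]

x_0 = 1.5000, f(x_0) = 4.481689, coefficient = 1
x_1 = 1.6250, f(x_1) = 5.078419, coefficient = 4
x_2 = 1.7500, f(x_2) = 5.754603, coefficient = 2
x_3 = 1.8750, f(x_3) = 6.520819, coefficient = 4
x_4 = 2.0000, f(x_4) = 7.389056, coefficient = 2
x_5 = 2.1250, f(x_5) = 8.372897, coefficient = 4
x_6 = 2.2500, f(x_6) = 9.487736, coefficient = 2
x_7 = 2.3750, f(x_7) = 10.751013, coefficient = 4
x_8 = 2.5000, f(x_8) = 12.182494, coefficient = 2
x_9 = 2.6250, f(x_9) = 13.804574, coefficient = 4
x_10 = 2.7500, f(x_10) = 15.642632, coefficient = 1

I ≈ (0.125000/3) × 267.862990 = 11.160958
Exact value: 11.160943
Error: 0.000015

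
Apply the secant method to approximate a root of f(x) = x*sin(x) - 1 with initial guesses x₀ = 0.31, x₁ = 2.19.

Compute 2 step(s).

f(x) = x*sin(x) - 1
x₀ = 0.31, x₁ = 2.19

Secant formula: x_{n+1} = x_n - f(x_n)(x_n - x_{n-1})/(f(x_n) - f(x_{n-1}))

Iteration 1:
  f(0.310000) = -0.905432
  f(2.190000) = 0.783407
  x_2 = 2.190000 - 0.783407×(2.190000 - 0.310000)/(0.783407 - (-0.905432))
       = 1.317919
Iteration 2:
  f(2.190000) = 0.783407
  f(1.317919) = 0.276004
  x_3 = 1.317919 - 0.276004×(1.317919 - 2.190000)/(0.276004 - 0.783407)
       = 0.843545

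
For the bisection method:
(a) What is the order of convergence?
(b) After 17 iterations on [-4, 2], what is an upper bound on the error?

(a) Bisection has linear (order 1) convergence; the error is halved each step.

(b) Error bound = (b-a)/2^n = (2 - (-4))/2^{17}
    = 6/2^{17}

(a) 1 (linear); (b) error ≤ 4.58e-05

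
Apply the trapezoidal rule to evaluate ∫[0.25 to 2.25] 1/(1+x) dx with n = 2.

f(x) = 1/(1+x)
a = 0.25, b = 2.25, n = 2
h = (b - a)/n = 1.000000

Trapezoidal rule: (h/2)[f(x₀) + 2f(x₁) + 2f(x₂) + ... + f(xₙ)]

x_0 = 0.2500, f(x_0) = 0.800000, coefficient = 1
x_1 = 1.2500, f(x_1) = 0.444444, coefficient = 2
x_2 = 2.2500, f(x_2) = 0.307692, coefficient = 1

I ≈ (1.000000/2) × 1.996581 = 0.998291
Exact value: 0.955511
Error: 0.042779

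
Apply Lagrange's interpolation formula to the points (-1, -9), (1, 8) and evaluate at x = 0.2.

Lagrange interpolation formula:
P(x) = Σ yᵢ × Lᵢ(x)
where Lᵢ(x) = Π_{j≠i} (x - xⱼ)/(xᵢ - xⱼ)

L_0(0.2) = (0.2 - 1)/(-1 - 1) = 0.400000
L_1(0.2) = (0.2 - (-1))/(1 - (-1)) = 0.600000

P(0.2) = (-9)×L_0(0.2) + 8×L_1(0.2)
P(0.2) = 1.200000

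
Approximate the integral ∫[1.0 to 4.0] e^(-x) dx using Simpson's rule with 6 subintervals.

f(x) = e^(-x)
a = 1.0, b = 4.0, n = 6
h = (b - a)/n = 0.500000

Simpson's rule: (h/3)[f(x₀) + 4f(x₁) + 2f(x₂) + ... + f(xₙ)]

x_0 = 1.0000, f(x_0) = 0.367879, coefficient = 1
x_1 = 1.5000, f(x_1) = 0.223130, coefficient = 4
x_2 = 2.0000, f(x_2) = 0.135335, coefficient = 2
x_3 = 2.5000, f(x_3) = 0.082085, coefficient = 4
x_4 = 3.0000, f(x_4) = 0.049787, coefficient = 2
x_5 = 3.5000, f(x_5) = 0.030197, coefficient = 4
x_6 = 4.0000, f(x_6) = 0.018316, coefficient = 1

I ≈ (0.500000/3) × 2.098090 = 0.349682
Exact value: 0.349564
Error: 0.000118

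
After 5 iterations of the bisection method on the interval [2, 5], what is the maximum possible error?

Bisection error bound: |error| ≤ (b-a)/2^n
|error| ≤ (5 - 2)/2^5 = 3/2^5
|error| ≤ 0.0937500000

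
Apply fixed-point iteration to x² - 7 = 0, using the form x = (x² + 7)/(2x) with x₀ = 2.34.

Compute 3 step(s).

Equation: x² - 7 = 0
Fixed-point form: x = (x² + 7)/(2x)
x₀ = 2.34

x_1 = g(2.340000) = 2.665726
x_2 = g(2.665726) = 2.645826
x_3 = g(2.645826) = 2.645751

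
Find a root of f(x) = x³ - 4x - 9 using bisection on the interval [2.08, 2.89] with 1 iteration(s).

f(x) = x³ - 4x - 9
Initial interval: [2.08, 2.89]

Iteration 1:
  c_1 = (2.080000 + 2.890000)/2 = 2.485000
  f(c_1) = f(2.485000) = -3.594566
  f(a) × f(c) ≥ 0, new interval: [2.485000, 2.890000]

After 1 iteration(s), the approximation is c_1 = 2.485000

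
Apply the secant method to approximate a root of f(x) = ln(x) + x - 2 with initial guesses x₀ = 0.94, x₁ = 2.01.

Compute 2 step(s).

f(x) = ln(x) + x - 2
x₀ = 0.94, x₁ = 2.01

Secant formula: x_{n+1} = x_n - f(x_n)(x_n - x_{n-1})/(f(x_n) - f(x_{n-1}))

Iteration 1:
  f(0.940000) = -1.121875
  f(2.010000) = 0.708135
  x_2 = 2.010000 - 0.708135×(2.010000 - 0.940000)/(0.708135 - (-1.121875))
       = 1.595956
Iteration 2:
  f(2.010000) = 0.708135
  f(1.595956) = 0.063429
  x_3 = 1.595956 - 0.063429×(1.595956 - 2.010000)/(0.063429 - 0.708135)
       = 1.555221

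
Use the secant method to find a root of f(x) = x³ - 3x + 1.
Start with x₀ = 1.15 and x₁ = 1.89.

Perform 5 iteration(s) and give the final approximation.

f(x) = x³ - 3x + 1
x₀ = 1.15, x₁ = 1.89

Secant formula: x_{n+1} = x_n - f(x_n)(x_n - x_{n-1})/(f(x_n) - f(x_{n-1}))

Iteration 1:
  f(1.150000) = -0.929125
  f(1.890000) = 2.081269
  x_2 = 1.890000 - 2.081269×(1.890000 - 1.150000)/(2.081269 - (-0.929125))
       = 1.378393
Iteration 2:
  f(1.890000) = 2.081269
  f(1.378393) = -0.516278
  x_3 = 1.378393 - (-0.516278)×(1.378393 - 1.890000)/(-0.516278 - 2.081269)
       = 1.480078
Iteration 3:
  f(1.378393) = -0.516278
  f(1.480078) = -0.197930
  x_4 = 1.480078 - (-0.197930)×(1.480078 - 1.378393)/(-0.197930 - (-0.516278))
       = 1.543300
Iteration 4:
  f(1.480078) = -0.197930
  f(1.543300) = 0.045892
  x_5 = 1.543300 - 0.045892×(1.543300 - 1.480078)/(0.045892 - (-0.197930))
       = 1.531400
Iteration 5:
  f(1.543300) = 0.045892
  f(1.531400) = -0.002782
  x_6 = 1.531400 - (-0.002782)×(1.531400 - 1.543300)/(-0.002782 - 0.045892)
       = 1.532080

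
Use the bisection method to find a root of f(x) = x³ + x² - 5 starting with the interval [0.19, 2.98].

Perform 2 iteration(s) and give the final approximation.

f(x) = x³ + x² - 5
Initial interval: [0.19, 2.98]

Iteration 1:
  c_1 = (0.190000 + 2.980000)/2 = 1.585000
  f(c_1) = f(1.585000) = 1.494102
  f(a) × f(c) < 0, new interval: [0.190000, 1.585000]
Iteration 2:
  c_2 = (0.190000 + 1.585000)/2 = 0.887500
  f(c_2) = f(0.887500) = -3.513299
  f(a) × f(c) ≥ 0, new interval: [0.887500, 1.585000]

After 2 iteration(s), the approximation is c_2 = 0.887500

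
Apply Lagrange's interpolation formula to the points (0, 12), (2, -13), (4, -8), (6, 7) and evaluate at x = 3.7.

Lagrange interpolation formula:
P(x) = Σ yᵢ × Lᵢ(x)
where Lᵢ(x) = Π_{j≠i} (x - xⱼ)/(xᵢ - xⱼ)

L_0(3.7) = (3.7 - 2)/(0 - 2) × (3.7 - 4)/(0 - 4) × (3.7 - 6)/(0 - 6) = -0.024437
L_1(3.7) = (3.7 - 0)/(2 - 0) × (3.7 - 4)/(2 - 4) × (3.7 - 6)/(2 - 6) = 0.159562
L_2(3.7) = (3.7 - 0)/(4 - 0) × (3.7 - 2)/(4 - 2) × (3.7 - 6)/(4 - 6) = 0.904188
L_3(3.7) = (3.7 - 0)/(6 - 0) × (3.7 - 2)/(6 - 2) × (3.7 - 4)/(6 - 4) = -0.039312

P(3.7) = 12×L_0(3.7) + (-13)×L_1(3.7) + (-8)×L_2(3.7) + 7×L_3(3.7)
P(3.7) = -9.876250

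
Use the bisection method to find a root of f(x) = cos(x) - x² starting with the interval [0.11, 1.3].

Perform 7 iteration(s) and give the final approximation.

f(x) = cos(x) - x²
Initial interval: [0.11, 1.3]

Iteration 1:
  c_1 = (0.110000 + 1.300000)/2 = 0.705000
  f(c_1) = f(0.705000) = 0.264587
  f(a) × f(c) ≥ 0, new interval: [0.705000, 1.300000]
Iteration 2:
  c_2 = (0.705000 + 1.300000)/2 = 1.002500
  f(c_2) = f(1.002500) = -0.466809
  f(a) × f(c) < 0, new interval: [0.705000, 1.002500]
Iteration 3:
  c_3 = (0.705000 + 1.002500)/2 = 0.853750
  f(c_3) = f(0.853750) = -0.071728
  f(a) × f(c) < 0, new interval: [0.705000, 0.853750]
Iteration 4:
  c_4 = (0.705000 + 0.853750)/2 = 0.779375
  f(c_4) = f(0.779375) = 0.103928
  f(a) × f(c) ≥ 0, new interval: [0.779375, 0.853750]
Iteration 5:
  c_5 = (0.779375 + 0.853750)/2 = 0.816563
  f(c_5) = f(0.816563) = 0.017956
  f(a) × f(c) ≥ 0, new interval: [0.816563, 0.853750]
Iteration 6:
  c_6 = (0.816563 + 0.853750)/2 = 0.835156
  f(c_6) = f(0.835156) = -0.026424
  f(a) × f(c) < 0, new interval: [0.816563, 0.835156]
Iteration 7:
  c_7 = (0.816563 + 0.835156)/2 = 0.825859
  f(c_7) = f(0.825859) = -0.004118
  f(a) × f(c) < 0, new interval: [0.816563, 0.825859]

After 7 iteration(s), the approximation is c_7 = 0.825859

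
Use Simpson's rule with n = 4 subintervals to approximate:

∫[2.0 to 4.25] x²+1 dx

f(x) = x²+1
a = 2.0, b = 4.25, n = 4
h = (b - a)/n = 0.562500

Simpson's rule: (h/3)[f(x₀) + 4f(x₁) + 2f(x₂) + ... + f(xₙ)]

x_0 = 2.0000, f(x_0) = 5.000000, coefficient = 1
x_1 = 2.5625, f(x_1) = 7.566406, coefficient = 4
x_2 = 3.1250, f(x_2) = 10.765625, coefficient = 2
x_3 = 3.6875, f(x_3) = 14.597656, coefficient = 4
x_4 = 4.2500, f(x_4) = 19.062500, coefficient = 1

I ≈ (0.562500/3) × 134.250000 = 25.171875
Exact value: 25.171875
Error: 0.000000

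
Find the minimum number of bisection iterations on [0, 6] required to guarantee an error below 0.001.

We need (b-a)/2^n ≤ 0.001
(6 - 0)/2^n ≤ 0.001
6/2^n ≤ 0.001
2^n ≥ 6000
n ≥ log₂(6000) = 12.55
n ≥ 13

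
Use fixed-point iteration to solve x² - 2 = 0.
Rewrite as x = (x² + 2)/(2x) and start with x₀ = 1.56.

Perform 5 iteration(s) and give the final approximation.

Equation: x² - 2 = 0
Fixed-point form: x = (x² + 2)/(2x)
x₀ = 1.56

x_1 = g(1.560000) = 1.421026
x_2 = g(1.421026) = 1.414230
x_3 = g(1.414230) = 1.414214
x_4 = g(1.414214) = 1.414214
x_5 = g(1.414214) = 1.414214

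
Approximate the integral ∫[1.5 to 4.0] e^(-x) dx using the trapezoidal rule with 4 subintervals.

f(x) = e^(-x)
a = 1.5, b = 4.0, n = 4
h = (b - a)/n = 0.625000

Trapezoidal rule: (h/2)[f(x₀) + 2f(x₁) + 2f(x₂) + ... + f(xₙ)]

x_0 = 1.5000, f(x_0) = 0.223130, coefficient = 1
x_1 = 2.1250, f(x_1) = 0.119433, coefficient = 2
x_2 = 2.7500, f(x_2) = 0.063928, coefficient = 2
x_3 = 3.3750, f(x_3) = 0.034218, coefficient = 2
x_4 = 4.0000, f(x_4) = 0.018316, coefficient = 1

I ≈ (0.625000/2) × 0.676604 = 0.211439
Exact value: 0.204815
Error: 0.006624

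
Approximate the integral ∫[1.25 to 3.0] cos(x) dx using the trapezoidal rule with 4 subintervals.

f(x) = cos(x)
a = 1.25, b = 3.0, n = 4
h = (b - a)/n = 0.437500

Trapezoidal rule: (h/2)[f(x₀) + 2f(x₁) + 2f(x₂) + ... + f(xₙ)]

x_0 = 1.2500, f(x_0) = 0.315322, coefficient = 1
x_1 = 1.6875, f(x_1) = -0.116439, coefficient = 2
x_2 = 2.1250, f(x_2) = -0.526266, coefficient = 2
x_3 = 2.5625, f(x_3) = -0.836960, coefficient = 2
x_4 = 3.0000, f(x_4) = -0.989992, coefficient = 1

I ≈ (0.437500/2) × -3.634000 = -0.794937
Exact value: -0.807865
Error: 0.012927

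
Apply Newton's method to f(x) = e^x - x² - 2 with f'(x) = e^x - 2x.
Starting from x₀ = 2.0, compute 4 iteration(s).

f(x) = e^x - x² - 2
f'(x) = e^x - 2x
x₀ = 2.0

Newton-Raphson formula: x_{n+1} = x_n - f(x_n)/f'(x_n)

Iteration 1:
  f(2.000000) = 1.389056
  f'(2.000000) = 3.389056
  x_1 = 2.000000 - 1.389056/3.389056 = 1.590135
Iteration 2:
  f(1.590135) = 0.375881
  f'(1.590135) = 1.724140
  x_2 = 1.590135 - 0.375881/1.724140 = 1.372124
Iteration 3:
  f(1.372124) = 0.060994
  f'(1.372124) = 1.199470
  x_3 = 1.372124 - 0.060994/1.199470 = 1.321273
Iteration 4:
  f(1.321273) = 0.002428
  f'(1.321273) = 1.105644
  x_4 = 1.321273 - 0.002428/1.105644 = 1.319077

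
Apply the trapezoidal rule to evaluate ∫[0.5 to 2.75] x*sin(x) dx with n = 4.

f(x) = x*sin(x)
a = 0.5, b = 2.75, n = 4
h = (b - a)/n = 0.562500

Trapezoidal rule: (h/2)[f(x₀) + 2f(x₁) + 2f(x₂) + ... + f(xₙ)]

x_0 = 0.5000, f(x_0) = 0.239713, coefficient = 1
x_1 = 1.0625, f(x_1) = 0.928173, coefficient = 2
x_2 = 1.6250, f(x_2) = 1.622613, coefficient = 2
x_3 = 2.1875, f(x_3) = 1.784539, coefficient = 2
x_4 = 2.7500, f(x_4) = 1.049568, coefficient = 1

I ≈ (0.562500/2) × 9.959932 = 2.801231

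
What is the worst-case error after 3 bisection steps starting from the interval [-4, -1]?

Bisection error bound: |error| ≤ (b-a)/2^n
|error| ≤ (-1 - (-4))/2^3 = 3/2^3
|error| ≤ 0.3750000000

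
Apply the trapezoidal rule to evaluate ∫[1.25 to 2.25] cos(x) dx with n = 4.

f(x) = cos(x)
a = 1.25, b = 2.25, n = 4
h = (b - a)/n = 0.250000

Trapezoidal rule: (h/2)[f(x₀) + 2f(x₁) + 2f(x₂) + ... + f(xₙ)]

x_0 = 1.2500, f(x_0) = 0.315322, coefficient = 1
x_1 = 1.5000, f(x_1) = 0.070737, coefficient = 2
x_2 = 1.7500, f(x_2) = -0.178246, coefficient = 2
x_3 = 2.0000, f(x_3) = -0.416147, coefficient = 2
x_4 = 2.2500, f(x_4) = -0.628174, coefficient = 1

I ≈ (0.250000/2) × -1.360163 = -0.170020
Exact value: -0.170911
Error: 0.000891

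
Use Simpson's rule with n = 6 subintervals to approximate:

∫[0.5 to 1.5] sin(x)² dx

f(x) = sin(x)²
a = 0.5, b = 1.5, n = 6
h = (b - a)/n = 0.166667

Simpson's rule: (h/3)[f(x₀) + 4f(x₁) + 2f(x₂) + ... + f(xₙ)]

x_0 = 0.5000, f(x_0) = 0.229849, coefficient = 1
x_1 = 0.6667, f(x_1) = 0.382381, coefficient = 4
x_2 = 0.8333, f(x_2) = 0.547862, coefficient = 2
x_3 = 1.0000, f(x_3) = 0.708073, coefficient = 4
x_4 = 1.1667, f(x_4) = 0.845379, coefficient = 2
x_5 = 1.3333, f(x_5) = 0.944663, coefficient = 4
x_6 = 1.5000, f(x_6) = 0.994996, coefficient = 1

I ≈ (0.166667/3) × 12.151798 = 0.675100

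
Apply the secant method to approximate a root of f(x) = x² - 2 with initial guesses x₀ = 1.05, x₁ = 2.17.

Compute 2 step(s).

f(x) = x² - 2
x₀ = 1.05, x₁ = 2.17

Secant formula: x_{n+1} = x_n - f(x_n)(x_n - x_{n-1})/(f(x_n) - f(x_{n-1}))

Iteration 1:
  f(1.050000) = -0.897500
  f(2.170000) = 2.708900
  x_2 = 2.170000 - 2.708900×(2.170000 - 1.050000)/(2.708900 - (-0.897500))
       = 1.328727
Iteration 2:
  f(2.170000) = 2.708900
  f(1.328727) = -0.234485
  x_3 = 1.328727 - (-0.234485)×(1.328727 - 2.170000)/(-0.234485 - 2.708900)
       = 1.395747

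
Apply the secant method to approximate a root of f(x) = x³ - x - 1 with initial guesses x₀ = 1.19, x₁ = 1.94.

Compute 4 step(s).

f(x) = x³ - x - 1
x₀ = 1.19, x₁ = 1.94

Secant formula: x_{n+1} = x_n - f(x_n)(x_n - x_{n-1})/(f(x_n) - f(x_{n-1}))

Iteration 1:
  f(1.190000) = -0.504841
  f(1.940000) = 4.361384
  x_2 = 1.940000 - 4.361384×(1.940000 - 1.190000)/(4.361384 - (-0.504841))
       = 1.267808
Iteration 2:
  f(1.940000) = 4.361384
  f(1.267808) = -0.230014
  x_3 = 1.267808 - (-0.230014)×(1.267808 - 1.940000)/(-0.230014 - 4.361384)
       = 1.301482
Iteration 3:
  f(1.267808) = -0.230014
  f(1.301482) = -0.096958
  x_4 = 1.301482 - (-0.096958)×(1.301482 - 1.267808)/(-0.096958 - (-0.230014))
       = 1.326021
Iteration 4:
  f(1.301482) = -0.096958
  f(1.326021) = 0.005564
  x_5 = 1.326021 - 0.005564×(1.326021 - 1.301482)/(0.005564 - (-0.096958))
       = 1.324689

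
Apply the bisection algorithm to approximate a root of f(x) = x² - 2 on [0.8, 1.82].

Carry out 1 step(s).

f(x) = x² - 2
Initial interval: [0.8, 1.82]

Iteration 1:
  c_1 = (0.800000 + 1.820000)/2 = 1.310000
  f(c_1) = f(1.310000) = -0.283900
  f(a) × f(c) ≥ 0, new interval: [1.310000, 1.820000]

After 1 iteration(s), the approximation is c_1 = 1.310000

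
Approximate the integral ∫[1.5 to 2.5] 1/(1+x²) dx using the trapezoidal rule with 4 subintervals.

f(x) = 1/(1+x²)
a = 1.5, b = 2.5, n = 4
h = (b - a)/n = 0.250000

Trapezoidal rule: (h/2)[f(x₀) + 2f(x₁) + 2f(x₂) + ... + f(xₙ)]

x_0 = 1.5000, f(x_0) = 0.307692, coefficient = 1
x_1 = 1.7500, f(x_1) = 0.246154, coefficient = 2
x_2 = 2.0000, f(x_2) = 0.200000, coefficient = 2
x_3 = 2.2500, f(x_3) = 0.164948, coefficient = 2
x_4 = 2.5000, f(x_4) = 0.137931, coefficient = 1

I ≈ (0.250000/2) × 1.667828 = 0.208478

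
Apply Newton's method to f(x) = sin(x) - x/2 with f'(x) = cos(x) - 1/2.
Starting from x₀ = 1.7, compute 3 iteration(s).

f(x) = sin(x) - x/2
f'(x) = cos(x) - 1/2
x₀ = 1.7

Newton-Raphson formula: x_{n+1} = x_n - f(x_n)/f'(x_n)

Iteration 1:
  f(1.700000) = 0.141665
  f'(1.700000) = -0.628844
  x_1 = 1.700000 - 0.141665/(-0.628844) = 1.925278
Iteration 2:
  f(1.925278) = -0.024812
  f'(1.925278) = -0.847104
  x_2 = 1.925278 - (-0.024812)/(-0.847104) = 1.895987
Iteration 3:
  f(1.895987) = -0.000404
  f'(1.895987) = -0.819490
  x_3 = 1.895987 - (-0.000404)/(-0.819490) = 1.895494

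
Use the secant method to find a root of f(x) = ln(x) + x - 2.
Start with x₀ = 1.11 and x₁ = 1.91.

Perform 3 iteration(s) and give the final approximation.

f(x) = ln(x) + x - 2
x₀ = 1.11, x₁ = 1.91

Secant formula: x_{n+1} = x_n - f(x_n)(x_n - x_{n-1})/(f(x_n) - f(x_{n-1}))

Iteration 1:
  f(1.110000) = -0.785640
  f(1.910000) = 0.557103
  x_2 = 1.910000 - 0.557103×(1.910000 - 1.110000)/(0.557103 - (-0.785640))
       = 1.578081
Iteration 2:
  f(1.910000) = 0.557103
  f(1.578081) = 0.034290
  x_3 = 1.578081 - 0.034290×(1.578081 - 1.910000)/(0.034290 - 0.557103)
       = 1.556311
Iteration 3:
  f(1.578081) = 0.034290
  f(1.556311) = -0.001371
  x_4 = 1.556311 - (-0.001371)×(1.556311 - 1.578081)/(-0.001371 - 0.034290)
       = 1.557148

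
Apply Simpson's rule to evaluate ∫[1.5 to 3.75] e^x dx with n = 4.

f(x) = e^x
a = 1.5, b = 3.75, n = 4
h = (b - a)/n = 0.562500

Simpson's rule: (h/3)[f(x₀) + 4f(x₁) + 2f(x₂) + ... + f(xₙ)]

x_0 = 1.5000, f(x_0) = 4.481689, coefficient = 1
x_1 = 2.0625, f(x_1) = 7.865609, coefficient = 4
x_2 = 2.6250, f(x_2) = 13.804574, coefficient = 2
x_3 = 3.1875, f(x_3) = 24.227782, coefficient = 4
x_4 = 3.7500, f(x_4) = 42.521082, coefficient = 1

I ≈ (0.562500/3) × 202.985485 = 38.059779
Exact value: 38.039393
Error: 0.020386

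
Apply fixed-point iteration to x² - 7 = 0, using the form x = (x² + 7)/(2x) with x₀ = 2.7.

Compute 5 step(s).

Equation: x² - 7 = 0
Fixed-point form: x = (x² + 7)/(2x)
x₀ = 2.7

x_1 = g(2.700000) = 2.646296
x_2 = g(2.646296) = 2.645751
x_3 = g(2.645751) = 2.645751
x_4 = g(2.645751) = 2.645751
x_5 = g(2.645751) = 2.645751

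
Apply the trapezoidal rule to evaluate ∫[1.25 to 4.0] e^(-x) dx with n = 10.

f(x) = e^(-x)
a = 1.25, b = 4.0, n = 10
h = (b - a)/n = 0.275000

Trapezoidal rule: (h/2)[f(x₀) + 2f(x₁) + 2f(x₂) + ... + f(xₙ)]

x_0 = 1.2500, f(x_0) = 0.286505, coefficient = 1
x_1 = 1.5250, f(x_1) = 0.217621, coefficient = 2
x_2 = 1.8000, f(x_2) = 0.165299, coefficient = 2
x_3 = 2.0750, f(x_3) = 0.125556, coefficient = 2
x_4 = 2.3500, f(x_4) = 0.095369, coefficient = 2
x_5 = 2.6250, f(x_5) = 0.072440, coefficient = 2
x_6 = 2.9000, f(x_6) = 0.055023, coefficient = 2
x_7 = 3.1750, f(x_7) = 0.041794, coefficient = 2
x_8 = 3.4500, f(x_8) = 0.031746, coefficient = 2
x_9 = 3.7250, f(x_9) = 0.024113, coefficient = 2
x_10 = 4.0000, f(x_10) = 0.018316, coefficient = 1

I ≈ (0.275000/2) × 1.962743 = 0.269877
Exact value: 0.268189
Error: 0.001688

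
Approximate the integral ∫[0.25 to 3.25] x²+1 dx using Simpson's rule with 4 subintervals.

f(x) = x²+1
a = 0.25, b = 3.25, n = 4
h = (b - a)/n = 0.750000

Simpson's rule: (h/3)[f(x₀) + 4f(x₁) + 2f(x₂) + ... + f(xₙ)]

x_0 = 0.2500, f(x_0) = 1.062500, coefficient = 1
x_1 = 1.0000, f(x_1) = 2.000000, coefficient = 4
x_2 = 1.7500, f(x_2) = 4.062500, coefficient = 2
x_3 = 2.5000, f(x_3) = 7.250000, coefficient = 4
x_4 = 3.2500, f(x_4) = 11.562500, coefficient = 1

I ≈ (0.750000/3) × 57.750000 = 14.437500
Exact value: 14.437500
Error: 0.000000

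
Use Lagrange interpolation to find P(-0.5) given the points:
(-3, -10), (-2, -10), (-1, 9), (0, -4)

Lagrange interpolation formula:
P(x) = Σ yᵢ × Lᵢ(x)
where Lᵢ(x) = Π_{j≠i} (x - xⱼ)/(xᵢ - xⱼ)

L_0(-0.5) = (-0.5 - (-2))/(-3 - (-2)) × (-0.5 - (-1))/(-3 - (-1)) × (-0.5 - 0)/(-3 - 0) = 0.062500
L_1(-0.5) = (-0.5 - (-3))/(-2 - (-3)) × (-0.5 - (-1))/(-2 - (-1)) × (-0.5 - 0)/(-2 - 0) = -0.312500
L_2(-0.5) = (-0.5 - (-3))/(-1 - (-3)) × (-0.5 - (-2))/(-1 - (-2)) × (-0.5 - 0)/(-1 - 0) = 0.937500
L_3(-0.5) = (-0.5 - (-3))/(0 - (-3)) × (-0.5 - (-2))/(0 - (-2)) × (-0.5 - (-1))/(0 - (-1)) = 0.312500

P(-0.5) = (-10)×L_0(-0.5) + (-10)×L_1(-0.5) + 9×L_2(-0.5) + (-4)×L_3(-0.5)
P(-0.5) = 9.687500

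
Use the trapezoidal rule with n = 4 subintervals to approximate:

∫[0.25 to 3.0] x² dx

f(x) = x²
a = 0.25, b = 3.0, n = 4
h = (b - a)/n = 0.687500

Trapezoidal rule: (h/2)[f(x₀) + 2f(x₁) + 2f(x₂) + ... + f(xₙ)]

x_0 = 0.2500, f(x_0) = 0.062500, coefficient = 1
x_1 = 0.9375, f(x_1) = 0.878906, coefficient = 2
x_2 = 1.6250, f(x_2) = 2.640625, coefficient = 2
x_3 = 2.3125, f(x_3) = 5.347656, coefficient = 2
x_4 = 3.0000, f(x_4) = 9.000000, coefficient = 1

I ≈ (0.687500/2) × 26.796875 = 9.211426
Exact value: 8.994792
Error: 0.216634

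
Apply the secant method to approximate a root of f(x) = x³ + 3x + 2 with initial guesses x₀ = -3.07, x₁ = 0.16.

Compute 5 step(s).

f(x) = x³ + 3x + 2
x₀ = -3.07, x₁ = 0.16

Secant formula: x_{n+1} = x_n - f(x_n)(x_n - x_{n-1})/(f(x_n) - f(x_{n-1}))

Iteration 1:
  f(-3.070000) = -36.144443
  f(0.160000) = 2.484096
  x_2 = 0.160000 - 2.484096×(0.160000 - (-3.070000))/(2.484096 - (-36.144443))
       = -0.047712
Iteration 2:
  f(0.160000) = 2.484096
  f(-0.047712) = 1.856754
  x_3 = -0.047712 - 1.856754×(-0.047712 - 0.160000)/(1.856754 - 2.484096)
       = -0.662482
Iteration 3:
  f(-0.047712) = 1.856754
  f(-0.662482) = -0.278199
  x_4 = -0.662482 - (-0.278199)×(-0.662482 - (-0.047712))/(-0.278199 - 1.856754)
       = -0.582374
Iteration 4:
  f(-0.662482) = -0.278199
  f(-0.582374) = 0.055362
  x_5 = -0.582374 - 0.055362×(-0.582374 - (-0.662482))/(0.055362 - (-0.278199))
       = -0.595669
Iteration 5:
  f(-0.582374) = 0.055362
  f(-0.595669) = 0.001635
  x_6 = -0.595669 - 0.001635×(-0.595669 - (-0.582374))/(0.001635 - 0.055362)
       = -0.596074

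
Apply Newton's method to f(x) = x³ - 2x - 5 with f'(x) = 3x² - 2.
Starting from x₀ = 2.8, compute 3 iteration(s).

f(x) = x³ - 2x - 5
f'(x) = 3x² - 2
x₀ = 2.8

Newton-Raphson formula: x_{n+1} = x_n - f(x_n)/f'(x_n)

Iteration 1:
  f(2.800000) = 11.352000
  f'(2.800000) = 21.520000
  x_1 = 2.800000 - 11.352000/21.520000 = 2.272491
Iteration 2:
  f(2.272491) = 2.190647
  f'(2.272491) = 13.492642
  x_2 = 2.272491 - 2.190647/13.492642 = 2.110132
Iteration 3:
  f(2.110132) = 0.175431
  f'(2.110132) = 11.357972
  x_3 = 2.110132 - 0.175431/11.357972 = 2.094686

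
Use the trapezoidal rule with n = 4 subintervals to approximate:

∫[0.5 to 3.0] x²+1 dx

f(x) = x²+1
a = 0.5, b = 3.0, n = 4
h = (b - a)/n = 0.625000

Trapezoidal rule: (h/2)[f(x₀) + 2f(x₁) + 2f(x₂) + ... + f(xₙ)]

x_0 = 0.5000, f(x_0) = 1.250000, coefficient = 1
x_1 = 1.1250, f(x_1) = 2.265625, coefficient = 2
x_2 = 1.7500, f(x_2) = 4.062500, coefficient = 2
x_3 = 2.3750, f(x_3) = 6.640625, coefficient = 2
x_4 = 3.0000, f(x_4) = 10.000000, coefficient = 1

I ≈ (0.625000/2) × 37.187500 = 11.621094
Exact value: 11.458333
Error: 0.162760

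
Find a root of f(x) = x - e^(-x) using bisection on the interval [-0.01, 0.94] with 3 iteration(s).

f(x) = x - e^(-x)
Initial interval: [-0.01, 0.94]

Iteration 1:
  c_1 = (-0.010000 + 0.940000)/2 = 0.465000
  f(c_1) = f(0.465000) = -0.163135
  f(a) × f(c) ≥ 0, new interval: [0.465000, 0.940000]
Iteration 2:
  c_2 = (0.465000 + 0.940000)/2 = 0.702500
  f(c_2) = f(0.702500) = 0.207155
  f(a) × f(c) < 0, new interval: [0.465000, 0.702500]
Iteration 3:
  c_3 = (0.465000 + 0.702500)/2 = 0.583750
  f(c_3) = f(0.583750) = 0.025947
  f(a) × f(c) < 0, new interval: [0.465000, 0.583750]

After 3 iteration(s), the approximation is c_3 = 0.583750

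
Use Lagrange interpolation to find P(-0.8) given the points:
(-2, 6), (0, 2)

Lagrange interpolation formula:
P(x) = Σ yᵢ × Lᵢ(x)
where Lᵢ(x) = Π_{j≠i} (x - xⱼ)/(xᵢ - xⱼ)

L_0(-0.8) = (-0.8 - 0)/(-2 - 0) = 0.400000
L_1(-0.8) = (-0.8 - (-2))/(0 - (-2)) = 0.600000

P(-0.8) = 6×L_0(-0.8) + 2×L_1(-0.8)
P(-0.8) = 3.600000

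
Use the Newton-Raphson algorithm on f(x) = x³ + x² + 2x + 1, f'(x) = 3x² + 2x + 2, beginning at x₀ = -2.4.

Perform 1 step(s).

f(x) = x³ + x² + 2x + 1
f'(x) = 3x² + 2x + 2
x₀ = -2.4

Newton-Raphson formula: x_{n+1} = x_n - f(x_n)/f'(x_n)

Iteration 1:
  f(-2.400000) = -11.864000
  f'(-2.400000) = 14.480000
  x_1 = -2.400000 - (-11.864000)/14.480000 = -1.580663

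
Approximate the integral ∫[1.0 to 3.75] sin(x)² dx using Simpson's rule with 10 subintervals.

f(x) = sin(x)²
a = 1.0, b = 3.75, n = 10
h = (b - a)/n = 0.275000

Simpson's rule: (h/3)[f(x₀) + 4f(x₁) + 2f(x₂) + ... + f(xₙ)]

x_0 = 1.0000, f(x_0) = 0.708073, coefficient = 1
x_1 = 1.2750, f(x_1) = 0.915027, coefficient = 4
x_2 = 1.5500, f(x_2) = 0.999568, coefficient = 2
x_3 = 1.8250, f(x_3) = 0.936760, coefficient = 4
x_4 = 2.1000, f(x_4) = 0.745130, coefficient = 2
x_5 = 2.3750, f(x_5) = 0.481199, coefficient = 4
x_6 = 2.6500, f(x_6) = 0.222813, coefficient = 2
x_7 = 2.9250, f(x_7) = 0.046183, coefficient = 4
x_8 = 3.2000, f(x_8) = 0.003408, coefficient = 2
x_9 = 3.4750, f(x_9) = 0.107102, coefficient = 4
x_10 = 3.7500, f(x_10) = 0.326682, coefficient = 1

I ≈ (0.275000/3) × 14.921679 = 1.367821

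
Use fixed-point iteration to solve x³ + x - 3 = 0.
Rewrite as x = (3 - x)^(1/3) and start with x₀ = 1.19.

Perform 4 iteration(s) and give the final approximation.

Equation: x³ + x - 3 = 0
Fixed-point form: x = (3 - x)^(1/3)
x₀ = 1.19

x_1 = g(1.190000) = 1.218689
x_2 = g(1.218689) = 1.212216
x_3 = g(1.212216) = 1.213682
x_4 = g(1.213682) = 1.213350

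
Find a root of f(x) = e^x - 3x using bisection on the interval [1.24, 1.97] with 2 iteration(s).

f(x) = e^x - 3x
Initial interval: [1.24, 1.97]

Iteration 1:
  c_1 = (1.240000 + 1.970000)/2 = 1.605000
  f(c_1) = f(1.605000) = 0.162860
  f(a) × f(c) < 0, new interval: [1.240000, 1.605000]
Iteration 2:
  c_2 = (1.240000 + 1.605000)/2 = 1.422500
  f(c_2) = f(1.422500) = -0.120024
  f(a) × f(c) ≥ 0, new interval: [1.422500, 1.605000]

After 2 iteration(s), the approximation is c_2 = 1.422500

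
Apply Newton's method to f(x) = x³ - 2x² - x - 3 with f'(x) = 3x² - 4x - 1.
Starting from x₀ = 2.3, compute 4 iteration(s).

f(x) = x³ - 2x² - x - 3
f'(x) = 3x² - 4x - 1
x₀ = 2.3

Newton-Raphson formula: x_{n+1} = x_n - f(x_n)/f'(x_n)

Iteration 1:
  f(2.300000) = -3.713000
  f'(2.300000) = 5.670000
  x_1 = 2.300000 - (-3.713000)/5.670000 = 2.954850
Iteration 2:
  f(2.954850) = 2.382079
  f'(2.954850) = 13.374017
  x_2 = 2.954850 - 2.382079/13.374017 = 2.776738
Iteration 3:
  f(2.776738) = 0.212121
  f'(2.776738) = 11.023865
  x_3 = 2.776738 - 0.212121/11.023865 = 2.757496
Iteration 4:
  f(2.757496) = 0.002337
  f'(2.757496) = 10.781365
  x_4 = 2.757496 - 0.002337/10.781365 = 2.757279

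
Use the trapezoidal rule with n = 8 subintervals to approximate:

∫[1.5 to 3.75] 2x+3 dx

f(x) = 2x+3
a = 1.5, b = 3.75, n = 8
h = (b - a)/n = 0.281250

Trapezoidal rule: (h/2)[f(x₀) + 2f(x₁) + 2f(x₂) + ... + f(xₙ)]

x_0 = 1.5000, f(x_0) = 6.000000, coefficient = 1
x_1 = 1.7812, f(x_1) = 6.562500, coefficient = 2
x_2 = 2.0625, f(x_2) = 7.125000, coefficient = 2
x_3 = 2.3438, f(x_3) = 7.687500, coefficient = 2
x_4 = 2.6250, f(x_4) = 8.250000, coefficient = 2
x_5 = 2.9062, f(x_5) = 8.812500, coefficient = 2
x_6 = 3.1875, f(x_6) = 9.375000, coefficient = 2
x_7 = 3.4688, f(x_7) = 9.937500, coefficient = 2
x_8 = 3.7500, f(x_8) = 10.500000, coefficient = 1

I ≈ (0.281250/2) × 132.000000 = 18.562500
Exact value: 18.562500
Error: 0.000000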